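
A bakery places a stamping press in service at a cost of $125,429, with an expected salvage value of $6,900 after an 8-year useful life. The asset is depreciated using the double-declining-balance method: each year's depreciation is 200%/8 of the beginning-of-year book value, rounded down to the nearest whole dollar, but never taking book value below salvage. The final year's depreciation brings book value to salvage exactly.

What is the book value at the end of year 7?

Depreciable base = $125,429 − $6,900 = $118,529.
Year 1: ⌊$125,429 × 200%/8⌋ = $31,357. Book value $94,072.
Year 2: ⌊$94,072 × 200%/8⌋ = $23,518. Book value $70,554.
Year 3: ⌊$70,554 × 200%/8⌋ = $17,638. Book value $52,916.
Year 4: ⌊$52,916 × 200%/8⌋ = $13,229. Book value $39,687.
Year 5: ⌊$39,687 × 200%/8⌋ = $9,921. Book value $29,766.
Year 6: ⌊$29,766 × 200%/8⌋ = $7,441. Book value $22,325.
Year 7: ⌊$22,325 × 200%/8⌋ = $5,581. Book value $16,744.

$16,744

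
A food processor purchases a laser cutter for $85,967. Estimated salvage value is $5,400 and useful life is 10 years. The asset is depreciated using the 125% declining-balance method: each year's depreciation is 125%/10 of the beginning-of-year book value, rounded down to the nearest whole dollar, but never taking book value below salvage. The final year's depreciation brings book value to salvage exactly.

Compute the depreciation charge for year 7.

$4,823

Depreciable base = $85,967 − $5,400 = $80,567.
Year 1: ⌊$85,967 × 125%/10⌋ = $10,745. Book value $75,222.
Year 2: ⌊$75,222 × 125%/10⌋ = $9,402. Book value $65,820.
Year 3: ⌊$65,820 × 125%/10⌋ = $8,227. Book value $57,593.
Year 4: ⌊$57,593 × 125%/10⌋ = $7,199. Book value $50,394.
Year 5: ⌊$50,394 × 125%/10⌋ = $6,299. Book value $44,095.
Year 6: ⌊$44,095 × 125%/10⌋ = $5,511. Book value $38,584.
Year 7: ⌊$38,584 × 125%/10⌋ = $4,823. Book value $33,761.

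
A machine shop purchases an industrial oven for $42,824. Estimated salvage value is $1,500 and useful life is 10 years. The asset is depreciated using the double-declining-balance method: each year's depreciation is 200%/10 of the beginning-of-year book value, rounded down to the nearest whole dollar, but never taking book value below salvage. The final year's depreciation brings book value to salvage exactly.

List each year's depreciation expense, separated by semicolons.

Depreciable base = $42,824 − $1,500 = $41,324.
Year 1: ⌊$42,824 × 200%/10⌋ = $8,564. Book value $34,260.
Year 2: ⌊$34,260 × 200%/10⌋ = $6,852. Book value $27,408.
Year 3: ⌊$27,408 × 200%/10⌋ = $5,481. Book value $21,927.
Year 4: ⌊$21,927 × 200%/10⌋ = $4,385. Book value $17,542.
Year 5: ⌊$17,542 × 200%/10⌋ = $3,508. Book value $14,034.
Year 6: ⌊$14,034 × 200%/10⌋ = $2,806. Book value $11,228.
Year 7: ⌊$11,228 × 200%/10⌋ = $2,245. Book value $8,983.
Year 8: ⌊$8,983 × 200%/10⌋ = $1,796. Book value $7,187.
Year 9: ⌊$7,187 × 200%/10⌋ = $1,437. Book value $5,750.
Year 10 (final): $5,750 − $1,500 = $4,250. Book value $1,500.

$8,564; $6,852; $5,481; $4,385; $3,508; $2,806; $2,245; $1,796; $1,437; $4,250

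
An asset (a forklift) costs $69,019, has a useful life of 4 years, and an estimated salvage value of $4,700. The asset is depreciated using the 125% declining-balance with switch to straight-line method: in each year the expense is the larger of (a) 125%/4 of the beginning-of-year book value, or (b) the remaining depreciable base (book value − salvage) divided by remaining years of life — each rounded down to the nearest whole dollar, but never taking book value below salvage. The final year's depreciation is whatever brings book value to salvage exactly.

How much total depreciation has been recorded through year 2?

$36,396

Depreciable base = $69,019 − $4,700 = $64,319.
Year 1: DB = ⌊$69,019 × 125%/4⌋ = $21,568; SL = ⌊$64,319/4⌋ = $16,079 → take DB $21,568. Book value $47,451.
Year 2: DB = ⌊$47,451 × 125%/4⌋ = $14,828; SL = ⌊$42,751/3⌋ = $14,250 → take DB $14,828. Book value $32,623.
Accumulated through year 2 = $69,019 − $32,623 = $36,396.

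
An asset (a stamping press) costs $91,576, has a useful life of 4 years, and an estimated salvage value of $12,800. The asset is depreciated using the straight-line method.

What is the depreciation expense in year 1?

Depreciable base = $91,576 − $12,800 = $78,776.
Annual expense = $78,776 / 4 = $19,694.

$19,694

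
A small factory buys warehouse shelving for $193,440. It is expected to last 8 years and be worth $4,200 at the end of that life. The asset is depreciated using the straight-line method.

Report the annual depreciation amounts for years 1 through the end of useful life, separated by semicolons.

Depreciable base = $193,440 − $4,200 = $189,240.
Annual expense = $189,240 / 8 = $23,655.
End of year 1: book value $169,785.
End of year 2: book value $146,130.
End of year 3: book value $122,475.
End of year 4: book value $98,820.
End of year 5: book value $75,165.
End of year 6: book value $51,510.
End of year 7: book value $27,855.
End of year 8: book value $4,200.

$23,655; $23,655; $23,655; $23,655; $23,655; $23,655; $23,655; $23,655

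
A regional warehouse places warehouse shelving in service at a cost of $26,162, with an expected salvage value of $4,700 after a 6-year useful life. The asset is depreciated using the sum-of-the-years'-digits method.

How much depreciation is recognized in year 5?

$2,044

Depreciable base = $26,162 − $4,700 = $21,462.
Sum of the years' digits = 6+5+4+3+2+1 = 21.
Year 1: $21,462 × 6/21 = $6,132. Book value $20,030.
Year 2: $21,462 × 5/21 = $5,110. Book value $14,920.
Year 3: $21,462 × 4/21 = $4,088. Book value $10,832.
Year 4: $21,462 × 3/21 = $3,066. Book value $7,766.
Year 5: $21,462 × 2/21 = $2,044. Book value $5,722.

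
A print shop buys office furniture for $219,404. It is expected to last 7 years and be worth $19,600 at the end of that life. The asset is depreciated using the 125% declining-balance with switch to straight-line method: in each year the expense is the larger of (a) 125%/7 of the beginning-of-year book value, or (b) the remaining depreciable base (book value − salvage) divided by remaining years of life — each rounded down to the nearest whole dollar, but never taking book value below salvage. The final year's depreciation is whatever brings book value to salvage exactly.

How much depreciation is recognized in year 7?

$25,502

Depreciable base = $219,404 − $19,600 = $199,804.
Year 1: DB = ⌊$219,404 × 125%/7⌋ = $39,179; SL = ⌊$199,804/7⌋ = $28,543 → take DB $39,179. Book value $180,225.
Year 2: DB = ⌊$180,225 × 125%/7⌋ = $32,183; SL = ⌊$160,625/6⌋ = $26,770 → take DB $32,183. Book value $148,042.
Year 3: DB = ⌊$148,042 × 125%/7⌋ = $26,436; SL = ⌊$128,442/5⌋ = $25,688 → take DB $26,436. Book value $121,606.
Year 4: DB = ⌊$121,606 × 125%/7⌋ = $21,715; SL = ⌊$102,006/4⌋ = $25,501 → take SL $25,501. Book value $96,105.
Year 5: DB = ⌊$96,105 × 125%/7⌋ = $17,161; SL = ⌊$76,505/3⌋ = $25,501 → take SL $25,501. Book value $70,604.
Year 6: DB = ⌊$70,604 × 125%/7⌋ = $12,607; SL = ⌊$51,004/2⌋ = $25,502 → take SL $25,502. Book value $45,102.
Year 7 (final): $45,102 − $19,600 = $25,502. Book value $19,600.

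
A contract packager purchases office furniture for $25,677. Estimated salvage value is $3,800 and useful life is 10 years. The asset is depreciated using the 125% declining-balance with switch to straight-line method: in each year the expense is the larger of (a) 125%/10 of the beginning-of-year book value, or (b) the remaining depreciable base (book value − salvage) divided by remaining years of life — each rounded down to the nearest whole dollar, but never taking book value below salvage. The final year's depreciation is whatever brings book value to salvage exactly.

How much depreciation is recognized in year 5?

$1,881

Depreciable base = $25,677 − $3,800 = $21,877.
Year 1: DB = ⌊$25,677 × 125%/10⌋ = $3,209; SL = ⌊$21,877/10⌋ = $2,187 → take DB $3,209. Book value $22,468.
Year 2: DB = ⌊$22,468 × 125%/10⌋ = $2,808; SL = ⌊$18,668/9⌋ = $2,074 → take DB $2,808. Book value $19,660.
Year 3: DB = ⌊$19,660 × 125%/10⌋ = $2,457; SL = ⌊$15,860/8⌋ = $1,982 → take DB $2,457. Book value $17,203.
Year 4: DB = ⌊$17,203 × 125%/10⌋ = $2,150; SL = ⌊$13,403/7⌋ = $1,914 → take DB $2,150. Book value $15,053.
Year 5: DB = ⌊$15,053 × 125%/10⌋ = $1,881; SL = ⌊$11,253/6⌋ = $1,875 → take DB $1,881. Book value $13,172.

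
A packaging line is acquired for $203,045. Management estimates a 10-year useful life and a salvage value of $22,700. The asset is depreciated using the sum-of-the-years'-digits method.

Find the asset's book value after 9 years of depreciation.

$25,979

Depreciable base = $203,045 − $22,700 = $180,345.
Sum of the years' digits = 10+9+8+7+6+5+4+3+2+1 = 55.
Year 1: $180,345 × 10/55 = $32,790. Book value $170,255.
Year 2: $180,345 × 9/55 = $29,511. Book value $140,744.
Year 3: $180,345 × 8/55 = $26,232. Book value $114,512.
Year 4: $180,345 × 7/55 = $22,953. Book value $91,559.
Year 5: $180,345 × 6/55 = $19,674. Book value $71,885.
Year 6: $180,345 × 5/55 = $16,395. Book value $55,490.
Year 7: $180,345 × 4/55 = $13,116. Book value $42,374.
Year 8: $180,345 × 3/55 = $9,837. Book value $32,537.
Year 9: $180,345 × 2/55 = $6,558. Book value $25,979.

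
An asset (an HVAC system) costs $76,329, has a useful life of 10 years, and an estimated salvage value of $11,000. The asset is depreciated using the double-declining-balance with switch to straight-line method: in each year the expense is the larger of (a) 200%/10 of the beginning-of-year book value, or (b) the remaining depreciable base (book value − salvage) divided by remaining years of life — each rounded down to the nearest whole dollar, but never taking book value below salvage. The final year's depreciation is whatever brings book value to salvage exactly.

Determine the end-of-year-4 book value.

$31,266

Depreciable base = $76,329 − $11,000 = $65,329.
Year 1: DB = ⌊$76,329 × 200%/10⌋ = $15,265; SL = ⌊$65,329/10⌋ = $6,532 → take DB $15,265. Book value $61,064.
Year 2: DB = ⌊$61,064 × 200%/10⌋ = $12,212; SL = ⌊$50,064/9⌋ = $5,562 → take DB $12,212. Book value $48,852.
Year 3: DB = ⌊$48,852 × 200%/10⌋ = $9,770; SL = ⌊$37,852/8⌋ = $4,731 → take DB $9,770. Book value $39,082.
Year 4: DB = ⌊$39,082 × 200%/10⌋ = $7,816; SL = ⌊$28,082/7⌋ = $4,011 → take DB $7,816. Book value $31,266.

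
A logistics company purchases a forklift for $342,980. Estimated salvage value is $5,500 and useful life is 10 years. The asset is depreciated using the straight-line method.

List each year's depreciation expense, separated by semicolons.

Depreciable base = $342,980 − $5,500 = $337,480.
Annual expense = $337,480 / 10 = $33,748.
End of year 1: book value $309,232.
End of year 2: book value $275,484.
End of year 3: book value $241,736.
End of year 4: book value $207,988.
End of year 5: book value $174,240.
End of year 6: book value $140,492.
End of year 7: book value $106,744.
End of year 8: book value $72,996.
End of year 9: book value $39,248.
End of year 10: book value $5,500.

$33,748; $33,748; $33,748; $33,748; $33,748; $33,748; $33,748; $33,748; $33,748; $33,748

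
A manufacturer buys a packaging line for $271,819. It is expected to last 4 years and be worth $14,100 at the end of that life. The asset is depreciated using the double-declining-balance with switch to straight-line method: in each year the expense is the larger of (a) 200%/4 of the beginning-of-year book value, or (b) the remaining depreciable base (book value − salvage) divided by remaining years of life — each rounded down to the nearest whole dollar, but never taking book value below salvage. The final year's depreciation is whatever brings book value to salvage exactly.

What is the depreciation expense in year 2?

$67,955

Depreciable base = $271,819 − $14,100 = $257,719.
Year 1: DB = ⌊$271,819 × 200%/4⌋ = $135,909; SL = ⌊$257,719/4⌋ = $64,429 → take DB $135,909. Book value $135,910.
Year 2: DB = ⌊$135,910 × 200%/4⌋ = $67,955; SL = ⌊$121,810/3⌋ = $40,603 → take DB $67,955. Book value $67,955.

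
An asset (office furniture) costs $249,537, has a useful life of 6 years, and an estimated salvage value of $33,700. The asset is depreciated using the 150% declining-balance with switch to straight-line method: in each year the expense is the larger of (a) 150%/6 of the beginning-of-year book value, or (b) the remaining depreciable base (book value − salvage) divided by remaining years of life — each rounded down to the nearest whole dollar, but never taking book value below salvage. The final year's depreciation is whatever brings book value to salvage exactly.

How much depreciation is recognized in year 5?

$22,628

Depreciable base = $249,537 − $33,700 = $215,837.
Year 1: DB = ⌊$249,537 × 150%/6⌋ = $62,384; SL = ⌊$215,837/6⌋ = $35,972 → take DB $62,384. Book value $187,153.
Year 2: DB = ⌊$187,153 × 150%/6⌋ = $46,788; SL = ⌊$153,453/5⌋ = $30,690 → take DB $46,788. Book value $140,365.
Year 3: DB = ⌊$140,365 × 150%/6⌋ = $35,091; SL = ⌊$106,665/4⌋ = $26,666 → take DB $35,091. Book value $105,274.
Year 4: DB = ⌊$105,274 × 150%/6⌋ = $26,318; SL = ⌊$71,574/3⌋ = $23,858 → take DB $26,318. Book value $78,956.
Year 5: DB = ⌊$78,956 × 150%/6⌋ = $19,739; SL = ⌊$45,256/2⌋ = $22,628 → take SL $22,628. Book value $56,328.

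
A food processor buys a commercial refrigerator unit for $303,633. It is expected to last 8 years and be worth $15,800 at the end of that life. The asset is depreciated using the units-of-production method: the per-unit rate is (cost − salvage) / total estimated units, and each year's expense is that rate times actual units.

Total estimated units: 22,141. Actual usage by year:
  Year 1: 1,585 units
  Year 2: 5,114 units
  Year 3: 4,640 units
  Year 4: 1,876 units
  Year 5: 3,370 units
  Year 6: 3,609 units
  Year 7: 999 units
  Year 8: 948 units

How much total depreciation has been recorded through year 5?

Depreciable base = $303,633 − $15,800 = $287,833.
Rate = $287,833 / 22,141 units = $13 per unit.
Year 1: 1,585 × $13 = $20,605. Book value $283,028.
Year 2: 5,114 × $13 = $66,482. Book value $216,546.
Year 3: 4,640 × $13 = $60,320. Book value $156,226.
Year 4: 1,876 × $13 = $24,388. Book value $131,838.
Year 5: 3,370 × $13 = $43,810. Book value $88,028.
Accumulated through year 5 = $303,633 − $88,028 = $215,605.

$215,605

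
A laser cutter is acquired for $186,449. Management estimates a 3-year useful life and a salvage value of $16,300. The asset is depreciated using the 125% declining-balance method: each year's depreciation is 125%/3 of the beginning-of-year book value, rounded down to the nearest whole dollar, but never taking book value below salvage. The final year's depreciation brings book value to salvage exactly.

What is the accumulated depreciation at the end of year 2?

$123,004

Depreciable base = $186,449 − $16,300 = $170,149.
Year 1: ⌊$186,449 × 125%/3⌋ = $77,687. Book value $108,762.
Year 2: ⌊$108,762 × 125%/3⌋ = $45,317. Book value $63,445.
Accumulated through year 2 = $186,449 − $63,445 = $123,004.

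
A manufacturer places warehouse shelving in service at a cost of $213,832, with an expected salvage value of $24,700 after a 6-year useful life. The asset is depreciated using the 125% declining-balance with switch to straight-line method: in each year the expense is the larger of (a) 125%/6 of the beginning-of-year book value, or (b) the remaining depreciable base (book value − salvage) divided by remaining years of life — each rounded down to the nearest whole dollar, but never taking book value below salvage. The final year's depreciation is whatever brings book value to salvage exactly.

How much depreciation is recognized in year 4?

Depreciable base = $213,832 − $24,700 = $189,132.
Year 1: DB = ⌊$213,832 × 125%/6⌋ = $44,548; SL = ⌊$189,132/6⌋ = $31,522 → take DB $44,548. Book value $169,284.
Year 2: DB = ⌊$169,284 × 125%/6⌋ = $35,267; SL = ⌊$144,584/5⌋ = $28,916 → take DB $35,267. Book value $134,017.
Year 3: DB = ⌊$134,017 × 125%/6⌋ = $27,920; SL = ⌊$109,317/4⌋ = $27,329 → take DB $27,920. Book value $106,097.
Year 4: DB = ⌊$106,097 × 125%/6⌋ = $22,103; SL = ⌊$81,397/3⌋ = $27,132 → take SL $27,132. Book value $78,965.

$27,132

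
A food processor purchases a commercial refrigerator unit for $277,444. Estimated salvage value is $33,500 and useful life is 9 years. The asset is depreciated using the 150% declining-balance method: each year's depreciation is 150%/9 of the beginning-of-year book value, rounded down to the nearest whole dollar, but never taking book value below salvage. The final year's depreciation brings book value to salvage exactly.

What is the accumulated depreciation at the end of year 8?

Depreciable base = $277,444 − $33,500 = $243,944.
Year 1: ⌊$277,444 × 150%/9⌋ = $46,240. Book value $231,204.
Year 2: ⌊$231,204 × 150%/9⌋ = $38,534. Book value $192,670.
Year 3: ⌊$192,670 × 150%/9⌋ = $32,111. Book value $160,559.
Year 4: ⌊$160,559 × 150%/9⌋ = $26,759. Book value $133,800.
Year 5: ⌊$133,800 × 150%/9⌋ = $22,300. Book value $111,500.
Year 6: ⌊$111,500 × 150%/9⌋ = $18,583. Book value $92,917.
Year 7: ⌊$92,917 × 150%/9⌋ = $15,486. Book value $77,431.
Year 8: ⌊$77,431 × 150%/9⌋ = $12,905. Book value $64,526.
Accumulated through year 8 = $277,444 − $64,526 = $212,918.

$212,918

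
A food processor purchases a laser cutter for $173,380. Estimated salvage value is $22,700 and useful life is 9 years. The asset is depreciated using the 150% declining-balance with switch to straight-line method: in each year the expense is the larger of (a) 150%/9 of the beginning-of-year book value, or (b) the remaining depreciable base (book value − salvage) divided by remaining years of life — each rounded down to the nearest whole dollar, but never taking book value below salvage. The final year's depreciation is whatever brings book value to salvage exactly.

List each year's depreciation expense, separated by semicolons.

$28,896; $24,080; $20,067; $16,722; $13,935; $11,745; $11,745; $11,745; $11,745

Depreciable base = $173,380 − $22,700 = $150,680.
Year 1: DB = ⌊$173,380 × 150%/9⌋ = $28,896; SL = ⌊$150,680/9⌋ = $16,742 → take DB $28,896. Book value $144,484.
Year 2: DB = ⌊$144,484 × 150%/9⌋ = $24,080; SL = ⌊$121,784/8⌋ = $15,223 → take DB $24,080. Book value $120,404.
Year 3: DB = ⌊$120,404 × 150%/9⌋ = $20,067; SL = ⌊$97,704/7⌋ = $13,957 → take DB $20,067. Book value $100,337.
Year 4: DB = ⌊$100,337 × 150%/9⌋ = $16,722; SL = ⌊$77,637/6⌋ = $12,939 → take DB $16,722. Book value $83,615.
Year 5: DB = ⌊$83,615 × 150%/9⌋ = $13,935; SL = ⌊$60,915/5⌋ = $12,183 → take DB $13,935. Book value $69,680.
Year 6: DB = ⌊$69,680 × 150%/9⌋ = $11,613; SL = ⌊$46,980/4⌋ = $11,745 → take SL $11,745. Book value $57,935.
Year 7: DB = ⌊$57,935 × 150%/9⌋ = $9,655; SL = ⌊$35,235/3⌋ = $11,745 → take SL $11,745. Book value $46,190.
Year 8: DB = ⌊$46,190 × 150%/9⌋ = $7,698; SL = ⌊$23,490/2⌋ = $11,745 → take SL $11,745. Book value $34,445.
Year 9 (final): $34,445 − $22,700 = $11,745. Book value $22,700.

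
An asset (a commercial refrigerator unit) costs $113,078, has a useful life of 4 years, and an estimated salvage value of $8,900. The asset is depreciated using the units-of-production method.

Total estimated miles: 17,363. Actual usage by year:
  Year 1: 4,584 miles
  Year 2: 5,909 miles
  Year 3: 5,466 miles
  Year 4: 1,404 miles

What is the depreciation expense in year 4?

Depreciable base = $113,078 − $8,900 = $104,178.
Rate = $104,178 / 17,363 miles = $6 per mile.
Year 1: 4,584 × $6 = $27,504. Book value $85,574.
Year 2: 5,909 × $6 = $35,454. Book value $50,120.
Year 3: 5,466 × $6 = $32,796. Book value $17,324.
Year 4: 1,404 × $6 = $8,424. Book value $8,900.

$8,424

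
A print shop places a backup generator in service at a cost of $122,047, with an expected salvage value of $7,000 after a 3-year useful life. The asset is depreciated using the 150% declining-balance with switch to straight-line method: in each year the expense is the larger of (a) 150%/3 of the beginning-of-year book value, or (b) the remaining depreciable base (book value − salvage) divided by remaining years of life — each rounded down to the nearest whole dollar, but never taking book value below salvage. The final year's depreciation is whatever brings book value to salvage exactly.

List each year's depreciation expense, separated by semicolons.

Depreciable base = $122,047 − $7,000 = $115,047.
Year 1: DB = ⌊$122,047 × 150%/3⌋ = $61,023; SL = ⌊$115,047/3⌋ = $38,349 → take DB $61,023. Book value $61,024.
Year 2: DB = ⌊$61,024 × 150%/3⌋ = $30,512; SL = ⌊$54,024/2⌋ = $27,012 → take DB $30,512. Book value $30,512.
Year 3 (final): $30,512 − $7,000 = $23,512. Book value $7,000.

$61,023; $30,512; $23,512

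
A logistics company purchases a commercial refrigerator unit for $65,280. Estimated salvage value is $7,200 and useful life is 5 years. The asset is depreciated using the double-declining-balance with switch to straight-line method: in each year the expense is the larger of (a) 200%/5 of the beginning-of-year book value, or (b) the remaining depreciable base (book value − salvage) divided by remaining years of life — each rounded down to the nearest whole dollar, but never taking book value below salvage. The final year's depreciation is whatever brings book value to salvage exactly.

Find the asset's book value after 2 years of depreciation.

$23,501

Depreciable base = $65,280 − $7,200 = $58,080.
Year 1: DB = ⌊$65,280 × 200%/5⌋ = $26,112; SL = ⌊$58,080/5⌋ = $11,616 → take DB $26,112. Book value $39,168.
Year 2: DB = ⌊$39,168 × 200%/5⌋ = $15,667; SL = ⌊$31,968/4⌋ = $7,992 → take DB $15,667. Book value $23,501.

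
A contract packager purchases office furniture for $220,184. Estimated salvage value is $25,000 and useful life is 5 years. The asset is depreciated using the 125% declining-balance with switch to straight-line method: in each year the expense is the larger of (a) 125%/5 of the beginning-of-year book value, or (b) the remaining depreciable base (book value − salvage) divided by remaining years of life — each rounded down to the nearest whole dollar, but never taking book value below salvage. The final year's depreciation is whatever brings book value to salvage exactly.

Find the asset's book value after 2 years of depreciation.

$123,854

Depreciable base = $220,184 − $25,000 = $195,184.
Year 1: DB = ⌊$220,184 × 125%/5⌋ = $55,046; SL = ⌊$195,184/5⌋ = $39,036 → take DB $55,046. Book value $165,138.
Year 2: DB = ⌊$165,138 × 125%/5⌋ = $41,284; SL = ⌊$140,138/4⌋ = $35,034 → take DB $41,284. Book value $123,854.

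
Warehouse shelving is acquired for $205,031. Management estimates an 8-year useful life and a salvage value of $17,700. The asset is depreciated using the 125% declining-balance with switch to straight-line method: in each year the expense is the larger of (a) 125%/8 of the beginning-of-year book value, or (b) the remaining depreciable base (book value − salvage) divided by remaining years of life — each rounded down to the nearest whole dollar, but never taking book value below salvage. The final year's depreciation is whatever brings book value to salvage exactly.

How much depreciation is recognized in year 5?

Depreciable base = $205,031 − $17,700 = $187,331.
Year 1: DB = ⌊$205,031 × 125%/8⌋ = $32,036; SL = ⌊$187,331/8⌋ = $23,416 → take DB $32,036. Book value $172,995.
Year 2: DB = ⌊$172,995 × 125%/8⌋ = $27,030; SL = ⌊$155,295/7⌋ = $22,185 → take DB $27,030. Book value $145,965.
Year 3: DB = ⌊$145,965 × 125%/8⌋ = $22,807; SL = ⌊$128,265/6⌋ = $21,377 → take DB $22,807. Book value $123,158.
Year 4: DB = ⌊$123,158 × 125%/8⌋ = $19,243; SL = ⌊$105,458/5⌋ = $21,091 → take SL $21,091. Book value $102,067.
Year 5: DB = ⌊$102,067 × 125%/8⌋ = $15,947; SL = ⌊$84,367/4⌋ = $21,091 → take SL $21,091. Book value $80,976.

$21,091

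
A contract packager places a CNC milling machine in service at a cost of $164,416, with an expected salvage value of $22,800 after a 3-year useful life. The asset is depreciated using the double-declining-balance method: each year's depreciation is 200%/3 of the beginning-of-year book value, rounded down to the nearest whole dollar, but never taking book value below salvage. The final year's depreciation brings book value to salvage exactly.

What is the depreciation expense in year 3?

Depreciable base = $164,416 − $22,800 = $141,616.
Year 1: ⌊$164,416 × 200%/3⌋ = $109,610. Book value $54,806.
Year 2: ⌊$54,806 × 200%/3⌋ = $36,537, capped at $32,006. Book value $22,800.
Year 3 (final): $22,800 − $22,800 = $0. Book value $22,800.

$0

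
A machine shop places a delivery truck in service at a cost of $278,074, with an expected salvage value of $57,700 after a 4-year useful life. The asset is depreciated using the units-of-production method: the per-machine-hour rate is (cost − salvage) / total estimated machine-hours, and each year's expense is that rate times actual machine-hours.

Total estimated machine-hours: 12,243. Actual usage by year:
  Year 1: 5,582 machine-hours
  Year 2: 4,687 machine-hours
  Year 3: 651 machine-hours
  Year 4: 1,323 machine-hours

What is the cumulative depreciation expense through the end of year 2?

$184,842

Depreciable base = $278,074 − $57,700 = $220,374.
Rate = $220,374 / 12,243 machine-hours = $18 per machine-hour.
Year 1: 5,582 × $18 = $100,476. Book value $177,598.
Year 2: 4,687 × $18 = $84,366. Book value $93,232.
Accumulated through year 2 = $278,074 − $93,232 = $184,842.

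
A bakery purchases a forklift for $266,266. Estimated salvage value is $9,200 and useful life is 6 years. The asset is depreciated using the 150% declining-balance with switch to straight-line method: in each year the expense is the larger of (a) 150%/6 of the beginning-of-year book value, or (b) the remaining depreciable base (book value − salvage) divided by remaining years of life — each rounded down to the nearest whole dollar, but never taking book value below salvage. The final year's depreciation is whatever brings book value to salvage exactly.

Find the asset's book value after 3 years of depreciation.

Depreciable base = $266,266 − $9,200 = $257,066.
Year 1: DB = ⌊$266,266 × 150%/6⌋ = $66,566; SL = ⌊$257,066/6⌋ = $42,844 → take DB $66,566. Book value $199,700.
Year 2: DB = ⌊$199,700 × 150%/6⌋ = $49,925; SL = ⌊$190,500/5⌋ = $38,100 → take DB $49,925. Book value $149,775.
Year 3: DB = ⌊$149,775 × 150%/6⌋ = $37,443; SL = ⌊$140,575/4⌋ = $35,143 → take DB $37,443. Book value $112,332.

$112,332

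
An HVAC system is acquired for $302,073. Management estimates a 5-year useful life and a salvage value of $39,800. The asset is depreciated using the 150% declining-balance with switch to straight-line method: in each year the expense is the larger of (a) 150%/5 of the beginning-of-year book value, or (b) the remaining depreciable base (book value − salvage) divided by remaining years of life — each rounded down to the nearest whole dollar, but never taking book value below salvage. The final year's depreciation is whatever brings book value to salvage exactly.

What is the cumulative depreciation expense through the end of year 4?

Depreciable base = $302,073 − $39,800 = $262,273.
Year 1: DB = ⌊$302,073 × 150%/5⌋ = $90,621; SL = ⌊$262,273/5⌋ = $52,454 → take DB $90,621. Book value $211,452.
Year 2: DB = ⌊$211,452 × 150%/5⌋ = $63,435; SL = ⌊$171,652/4⌋ = $42,913 → take DB $63,435. Book value $148,017.
Year 3: DB = ⌊$148,017 × 150%/5⌋ = $44,405; SL = ⌊$108,217/3⌋ = $36,072 → take DB $44,405. Book value $103,612.
Year 4: DB = ⌊$103,612 × 150%/5⌋ = $31,083; SL = ⌊$63,812/2⌋ = $31,906 → take SL $31,906. Book value $71,706.
Accumulated through year 4 = $302,073 − $71,706 = $230,367.

$230,367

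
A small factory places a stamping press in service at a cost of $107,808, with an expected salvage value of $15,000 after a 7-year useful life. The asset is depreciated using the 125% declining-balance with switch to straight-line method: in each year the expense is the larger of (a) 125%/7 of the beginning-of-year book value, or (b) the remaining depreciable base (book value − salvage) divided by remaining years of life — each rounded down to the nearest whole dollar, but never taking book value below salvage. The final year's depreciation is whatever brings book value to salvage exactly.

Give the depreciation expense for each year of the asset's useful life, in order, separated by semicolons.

Depreciable base = $107,808 − $15,000 = $92,808.
Year 1: DB = ⌊$107,808 × 125%/7⌋ = $19,251; SL = ⌊$92,808/7⌋ = $13,258 → take DB $19,251. Book value $88,557.
Year 2: DB = ⌊$88,557 × 125%/7⌋ = $15,813; SL = ⌊$73,557/6⌋ = $12,259 → take DB $15,813. Book value $72,744.
Year 3: DB = ⌊$72,744 × 125%/7⌋ = $12,990; SL = ⌊$57,744/5⌋ = $11,548 → take DB $12,990. Book value $59,754.
Year 4: DB = ⌊$59,754 × 125%/7⌋ = $10,670; SL = ⌊$44,754/4⌋ = $11,188 → take SL $11,188. Book value $48,566.
Year 5: DB = ⌊$48,566 × 125%/7⌋ = $8,672; SL = ⌊$33,566/3⌋ = $11,188 → take SL $11,188. Book value $37,378.
Year 6: DB = ⌊$37,378 × 125%/7⌋ = $6,674; SL = ⌊$22,378/2⌋ = $11,189 → take SL $11,189. Book value $26,189.
Year 7 (final): $26,189 − $15,000 = $11,189. Book value $15,000.

$19,251; $15,813; $12,990; $11,188; $11,188; $11,189; $11,189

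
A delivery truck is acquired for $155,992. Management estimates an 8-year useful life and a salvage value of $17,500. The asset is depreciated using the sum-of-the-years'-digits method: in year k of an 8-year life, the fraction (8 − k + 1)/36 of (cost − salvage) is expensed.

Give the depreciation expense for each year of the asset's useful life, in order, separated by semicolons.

$30,776; $26,929; $23,082; $19,235; $15,388; $11,541; $7,694; $3,847

Depreciable base = $155,992 − $17,500 = $138,492.
Sum of the years' digits = 8+7+6+5+4+3+2+1 = 36.
Year 1: $138,492 × 8/36 = $30,776. Book value $125,216.
Year 2: $138,492 × 7/36 = $26,929. Book value $98,287.
Year 3: $138,492 × 6/36 = $23,082. Book value $75,205.
Year 4: $138,492 × 5/36 = $19,235. Book value $55,970.
Year 5: $138,492 × 4/36 = $15,388. Book value $40,582.
Year 6: $138,492 × 3/36 = $11,541. Book value $29,041.
Year 7: $138,492 × 2/36 = $7,694. Book value $21,347.
Year 8: $138,492 × 1/36 = $3,847. Book value $17,500.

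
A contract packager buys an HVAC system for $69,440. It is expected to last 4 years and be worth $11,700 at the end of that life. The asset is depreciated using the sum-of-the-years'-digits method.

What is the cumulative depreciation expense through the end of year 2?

Depreciable base = $69,440 − $11,700 = $57,740.
Sum of the years' digits = 4+3+2+1 = 10.
Year 1: $57,740 × 4/10 = $23,096. Book value $46,344.
Year 2: $57,740 × 3/10 = $17,322. Book value $29,022.
Accumulated through year 2 = $69,440 − $29,022 = $40,418.

$40,418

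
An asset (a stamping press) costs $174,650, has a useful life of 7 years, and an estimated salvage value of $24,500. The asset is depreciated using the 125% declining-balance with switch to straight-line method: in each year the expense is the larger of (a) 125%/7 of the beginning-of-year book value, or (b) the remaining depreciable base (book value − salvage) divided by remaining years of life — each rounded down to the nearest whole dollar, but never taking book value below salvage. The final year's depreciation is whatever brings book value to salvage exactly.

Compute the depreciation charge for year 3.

Depreciable base = $174,650 − $24,500 = $150,150.
Year 1: DB = ⌊$174,650 × 125%/7⌋ = $31,187; SL = ⌊$150,150/7⌋ = $21,450 → take DB $31,187. Book value $143,463.
Year 2: DB = ⌊$143,463 × 125%/7⌋ = $25,618; SL = ⌊$118,963/6⌋ = $19,827 → take DB $25,618. Book value $117,845.
Year 3: DB = ⌊$117,845 × 125%/7⌋ = $21,043; SL = ⌊$93,345/5⌋ = $18,669 → take DB $21,043. Book value $96,802.

$21,043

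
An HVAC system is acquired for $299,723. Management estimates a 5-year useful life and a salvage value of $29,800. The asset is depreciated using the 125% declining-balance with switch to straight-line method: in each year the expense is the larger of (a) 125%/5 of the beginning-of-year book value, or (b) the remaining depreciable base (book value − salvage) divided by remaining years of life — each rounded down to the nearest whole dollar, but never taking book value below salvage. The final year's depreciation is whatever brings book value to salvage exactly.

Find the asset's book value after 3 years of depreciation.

$122,330

Depreciable base = $299,723 − $29,800 = $269,923.
Year 1: DB = ⌊$299,723 × 125%/5⌋ = $74,930; SL = ⌊$269,923/5⌋ = $53,984 → take DB $74,930. Book value $224,793.
Year 2: DB = ⌊$224,793 × 125%/5⌋ = $56,198; SL = ⌊$194,993/4⌋ = $48,748 → take DB $56,198. Book value $168,595.
Year 3: DB = ⌊$168,595 × 125%/5⌋ = $42,148; SL = ⌊$138,795/3⌋ = $46,265 → take SL $46,265. Book value $122,330.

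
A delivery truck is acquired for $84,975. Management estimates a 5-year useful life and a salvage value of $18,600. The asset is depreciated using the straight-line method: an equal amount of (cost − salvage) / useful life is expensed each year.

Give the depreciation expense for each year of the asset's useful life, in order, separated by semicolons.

Depreciable base = $84,975 − $18,600 = $66,375.
Annual expense = $66,375 / 5 = $13,275.
End of year 1: book value $71,700.
End of year 2: book value $58,425.
End of year 3: book value $45,150.
End of year 4: book value $31,875.
End of year 5: book value $18,600.

$13,275; $13,275; $13,275; $13,275; $13,275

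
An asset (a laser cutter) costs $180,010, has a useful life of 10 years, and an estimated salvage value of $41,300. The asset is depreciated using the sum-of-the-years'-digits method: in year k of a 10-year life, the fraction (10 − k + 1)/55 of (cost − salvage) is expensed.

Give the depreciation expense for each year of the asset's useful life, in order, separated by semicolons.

Depreciable base = $180,010 − $41,300 = $138,710.
Sum of the years' digits = 10+9+8+7+6+5+4+3+2+1 = 55.
Year 1: $138,710 × 10/55 = $25,220. Book value $154,790.
Year 2: $138,710 × 9/55 = $22,698. Book value $132,092.
Year 3: $138,710 × 8/55 = $20,176. Book value $111,916.
Year 4: $138,710 × 7/55 = $17,654. Book value $94,262.
Year 5: $138,710 × 6/55 = $15,132. Book value $79,130.
Year 6: $138,710 × 5/55 = $12,610. Book value $66,520.
Year 7: $138,710 × 4/55 = $10,088. Book value $56,432.
Year 8: $138,710 × 3/55 = $7,566. Book value $48,866.
Year 9: $138,710 × 2/55 = $5,044. Book value $43,822.
Year 10: $138,710 × 1/55 = $2,522. Book value $41,300.

$25,220; $22,698; $20,176; $17,654; $15,132; $12,610; $10,088; $7,566; $5,044; $2,522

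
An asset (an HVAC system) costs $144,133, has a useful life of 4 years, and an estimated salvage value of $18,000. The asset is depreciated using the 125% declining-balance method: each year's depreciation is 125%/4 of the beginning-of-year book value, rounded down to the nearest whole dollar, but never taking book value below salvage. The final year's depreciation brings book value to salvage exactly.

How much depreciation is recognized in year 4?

Depreciable base = $144,133 − $18,000 = $126,133.
Year 1: ⌊$144,133 × 125%/4⌋ = $45,041. Book value $99,092.
Year 2: ⌊$99,092 × 125%/4⌋ = $30,966. Book value $68,126.
Year 3: ⌊$68,126 × 125%/4⌋ = $21,289. Book value $46,837.
Year 4 (final): $46,837 − $18,000 = $28,837. Book value $18,000.

$28,837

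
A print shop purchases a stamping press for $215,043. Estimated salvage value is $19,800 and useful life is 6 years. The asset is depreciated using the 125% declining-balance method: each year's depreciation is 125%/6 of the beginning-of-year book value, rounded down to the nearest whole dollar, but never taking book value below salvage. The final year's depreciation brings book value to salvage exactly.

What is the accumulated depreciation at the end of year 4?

$130,573

Depreciable base = $215,043 − $19,800 = $195,243.
Year 1: ⌊$215,043 × 125%/6⌋ = $44,800. Book value $170,243.
Year 2: ⌊$170,243 × 125%/6⌋ = $35,467. Book value $134,776.
Year 3: ⌊$134,776 × 125%/6⌋ = $28,078. Book value $106,698.
Year 4: ⌊$106,698 × 125%/6⌋ = $22,228. Book value $84,470.
Accumulated through year 4 = $215,043 − $84,470 = $130,573.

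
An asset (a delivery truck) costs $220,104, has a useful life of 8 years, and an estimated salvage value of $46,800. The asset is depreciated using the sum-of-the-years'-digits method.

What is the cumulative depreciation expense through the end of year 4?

$125,164

Depreciable base = $220,104 − $46,800 = $173,304.
Sum of the years' digits = 8+7+6+5+4+3+2+1 = 36.
Year 1: $173,304 × 8/36 = $38,512. Book value $181,592.
Year 2: $173,304 × 7/36 = $33,698. Book value $147,894.
Year 3: $173,304 × 6/36 = $28,884. Book value $119,010.
Year 4: $173,304 × 5/36 = $24,070. Book value $94,940.
Accumulated through year 4 = $220,104 − $94,940 = $125,164.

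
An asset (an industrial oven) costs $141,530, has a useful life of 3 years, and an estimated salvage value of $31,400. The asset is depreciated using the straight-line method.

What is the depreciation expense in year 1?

Depreciable base = $141,530 − $31,400 = $110,130.
Annual expense = $110,130 / 3 = $36,710.

$36,710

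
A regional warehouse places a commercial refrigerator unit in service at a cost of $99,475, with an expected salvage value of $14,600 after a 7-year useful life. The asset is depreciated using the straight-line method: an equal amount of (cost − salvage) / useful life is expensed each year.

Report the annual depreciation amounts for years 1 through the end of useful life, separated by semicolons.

Depreciable base = $99,475 − $14,600 = $84,875.
Annual expense = $84,875 / 7 = $12,125.
End of year 1: book value $87,350.
End of year 2: book value $75,225.
End of year 3: book value $63,100.
End of year 4: book value $50,975.
End of year 5: book value $38,850.
End of year 6: book value $26,725.
End of year 7: book value $14,600.

$12,125; $12,125; $12,125; $12,125; $12,125; $12,125; $12,125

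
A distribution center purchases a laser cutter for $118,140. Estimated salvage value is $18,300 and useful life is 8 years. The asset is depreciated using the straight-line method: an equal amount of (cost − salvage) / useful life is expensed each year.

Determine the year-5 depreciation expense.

$12,480

Depreciable base = $118,140 − $18,300 = $99,840.
Annual expense = $99,840 / 8 = $12,480.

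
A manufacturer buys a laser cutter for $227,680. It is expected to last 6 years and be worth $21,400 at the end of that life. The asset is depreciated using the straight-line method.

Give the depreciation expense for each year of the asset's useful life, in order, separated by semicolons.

Depreciable base = $227,680 − $21,400 = $206,280.
Annual expense = $206,280 / 6 = $34,380.
End of year 1: book value $193,300.
End of year 2: book value $158,920.
End of year 3: book value $124,540.
End of year 4: book value $90,160.
End of year 5: book value $55,780.
End of year 6: book value $21,400.

$34,380; $34,380; $34,380; $34,380; $34,380; $34,380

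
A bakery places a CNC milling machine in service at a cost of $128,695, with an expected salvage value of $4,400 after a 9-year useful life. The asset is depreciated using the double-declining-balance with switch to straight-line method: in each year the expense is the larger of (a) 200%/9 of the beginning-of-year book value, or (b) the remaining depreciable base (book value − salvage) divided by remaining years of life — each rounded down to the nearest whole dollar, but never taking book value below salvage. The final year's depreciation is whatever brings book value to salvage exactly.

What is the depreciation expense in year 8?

Depreciable base = $128,695 − $4,400 = $124,295.
Year 1: DB = ⌊$128,695 × 200%/9⌋ = $28,598; SL = ⌊$124,295/9⌋ = $13,810 → take DB $28,598. Book value $100,097.
Year 2: DB = ⌊$100,097 × 200%/9⌋ = $22,243; SL = ⌊$95,697/8⌋ = $11,962 → take DB $22,243. Book value $77,854.
Year 3: DB = ⌊$77,854 × 200%/9⌋ = $17,300; SL = ⌊$73,454/7⌋ = $10,493 → take DB $17,300. Book value $60,554.
Year 4: DB = ⌊$60,554 × 200%/9⌋ = $13,456; SL = ⌊$56,154/6⌋ = $9,359 → take DB $13,456. Book value $47,098.
Year 5: DB = ⌊$47,098 × 200%/9⌋ = $10,466; SL = ⌊$42,698/5⌋ = $8,539 → take DB $10,466. Book value $36,632.
Year 6: DB = ⌊$36,632 × 200%/9⌋ = $8,140; SL = ⌊$32,232/4⌋ = $8,058 → take DB $8,140. Book value $28,492.
Year 7: DB = ⌊$28,492 × 200%/9⌋ = $6,331; SL = ⌊$24,092/3⌋ = $8,030 → take SL $8,030. Book value $20,462.
Year 8: DB = ⌊$20,462 × 200%/9⌋ = $4,547; SL = ⌊$16,062/2⌋ = $8,031 → take SL $8,031. Book value $12,431.

$8,031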